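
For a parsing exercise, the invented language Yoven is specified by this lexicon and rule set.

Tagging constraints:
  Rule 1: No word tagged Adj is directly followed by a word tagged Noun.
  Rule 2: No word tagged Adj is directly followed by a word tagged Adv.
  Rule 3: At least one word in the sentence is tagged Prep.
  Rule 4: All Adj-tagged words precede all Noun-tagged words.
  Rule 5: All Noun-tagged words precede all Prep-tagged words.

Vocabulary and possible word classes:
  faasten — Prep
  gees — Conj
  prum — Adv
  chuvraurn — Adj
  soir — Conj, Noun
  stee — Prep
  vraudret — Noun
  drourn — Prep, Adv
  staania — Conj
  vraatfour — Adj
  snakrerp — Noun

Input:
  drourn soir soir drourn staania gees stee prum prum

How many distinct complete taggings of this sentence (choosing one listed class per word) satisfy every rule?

10

Candidates per position — 1:drourn {Prep,Adv}; 2:soir {Conj,Noun}; 3:soir {Conj,Noun}; 4:drourn {Prep,Adv}; 5:staania {Conj}; 6:gees {Conj}; 7:stee {Prep}; 8:prum {Adv}; 9:prum {Adv}.
There are 16 candidate sequences in total.
Checking each against the rules leaves 10 sequences.
Count = 10.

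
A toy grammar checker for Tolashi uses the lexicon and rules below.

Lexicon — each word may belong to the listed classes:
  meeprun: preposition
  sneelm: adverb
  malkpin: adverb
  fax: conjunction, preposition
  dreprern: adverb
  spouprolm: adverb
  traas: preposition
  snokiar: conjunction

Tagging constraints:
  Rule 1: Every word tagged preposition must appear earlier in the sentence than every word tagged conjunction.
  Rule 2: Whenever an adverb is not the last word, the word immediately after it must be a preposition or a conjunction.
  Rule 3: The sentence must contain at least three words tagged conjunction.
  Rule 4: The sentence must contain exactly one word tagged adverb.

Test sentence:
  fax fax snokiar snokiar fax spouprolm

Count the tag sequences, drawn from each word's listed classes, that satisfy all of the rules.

3

Candidates per position — 1:fax {conjunction,preposition}; 2:fax {conjunction,preposition}; 3:snokiar {conjunction}; 4:snokiar {conjunction}; 5:fax {conjunction,preposition}; 6:spouprolm {adverb}.
There are 8 candidate sequences in total.
The sequences that satisfy every rule: conjunction conjunction conjunction conjunction conjunction adverb; preposition conjunction conjunction conjunction conjunction adverb; preposition preposition conjunction conjunction conjunction adverb.
Count = 3.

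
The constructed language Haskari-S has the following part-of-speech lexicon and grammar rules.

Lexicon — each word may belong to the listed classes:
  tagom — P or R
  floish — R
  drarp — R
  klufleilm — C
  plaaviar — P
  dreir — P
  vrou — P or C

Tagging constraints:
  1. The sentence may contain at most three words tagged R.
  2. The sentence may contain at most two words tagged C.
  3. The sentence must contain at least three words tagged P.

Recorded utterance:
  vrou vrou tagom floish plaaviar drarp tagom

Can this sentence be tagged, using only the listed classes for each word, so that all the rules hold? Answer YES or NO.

YES

Candidates per position — 1:vrou {P,C}; 2:vrou {P,C}; 3:tagom {P,R}; 4:floish {R}; 5:plaaviar {P}; 6:drarp {R}; 7:tagom {P,R}.
One satisfying assignment: P P R R P R P.
Verifying each rule — rule 1 satisfied; rule 2 satisfied; rule 3 satisfied.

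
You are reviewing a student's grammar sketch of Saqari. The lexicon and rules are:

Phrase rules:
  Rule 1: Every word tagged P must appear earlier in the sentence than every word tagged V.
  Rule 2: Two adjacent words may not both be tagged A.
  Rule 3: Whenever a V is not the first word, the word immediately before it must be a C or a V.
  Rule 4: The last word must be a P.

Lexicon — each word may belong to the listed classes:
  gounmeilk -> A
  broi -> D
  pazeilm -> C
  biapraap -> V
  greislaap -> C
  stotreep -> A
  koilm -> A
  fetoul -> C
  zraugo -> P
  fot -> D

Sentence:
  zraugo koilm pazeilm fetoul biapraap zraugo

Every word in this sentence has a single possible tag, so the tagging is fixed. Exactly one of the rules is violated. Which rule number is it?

Fixed tagging: P A C C V P.
Checking each rule: R1 fails, R2 ok, R3 ok, R4 ok.
Only rule 1 fails.

1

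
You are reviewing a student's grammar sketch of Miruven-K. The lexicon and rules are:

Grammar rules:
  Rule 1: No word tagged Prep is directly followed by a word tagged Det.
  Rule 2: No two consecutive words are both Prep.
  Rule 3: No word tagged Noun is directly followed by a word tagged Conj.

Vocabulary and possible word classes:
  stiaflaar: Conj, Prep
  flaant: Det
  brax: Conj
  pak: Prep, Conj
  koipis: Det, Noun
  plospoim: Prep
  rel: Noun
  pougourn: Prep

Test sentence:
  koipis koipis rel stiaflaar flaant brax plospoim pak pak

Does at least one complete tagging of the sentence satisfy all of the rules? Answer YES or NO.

NO

Candidates per position — 1:koipis {Det,Noun}; 2:koipis {Det,Noun}; 3:rel {Noun}; 4:stiaflaar {Conj,Prep}; 5:flaant {Det}; 6:brax {Conj}; 7:plospoim {Prep}; 8:pak {Prep,Conj}; 9:pak {Prep,Conj}.
Every candidate sequence violates at least one rule; no consistent tagging exists.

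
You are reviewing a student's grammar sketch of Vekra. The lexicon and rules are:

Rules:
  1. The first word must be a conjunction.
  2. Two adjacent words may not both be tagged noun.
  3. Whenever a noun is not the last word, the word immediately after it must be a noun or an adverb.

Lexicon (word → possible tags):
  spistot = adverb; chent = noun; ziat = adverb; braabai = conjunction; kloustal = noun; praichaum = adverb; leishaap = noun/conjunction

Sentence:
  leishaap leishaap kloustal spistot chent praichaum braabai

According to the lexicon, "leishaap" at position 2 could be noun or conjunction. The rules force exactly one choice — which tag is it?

Candidates per position — 1:leishaap {noun,conjunction}; 2:leishaap {noun,conjunction}; 3:kloustal {noun}; 4:spistot {adverb}; 5:chent {noun}; 6:praichaum {adverb}; 7:braabai {conjunction}.
Position 1: tagging it noun would leave rule 1 unsatisfiable, so it must be conjunction.
Position 2: tagging it noun would leave rule 2 unsatisfiable, so it must be conjunction.
That leaves exactly one tagging: conjunction conjunction noun adverb noun adverb conjunction.
Check: rule 1 satisfied; rule 2 satisfied; rule 3 satisfied.

conjunction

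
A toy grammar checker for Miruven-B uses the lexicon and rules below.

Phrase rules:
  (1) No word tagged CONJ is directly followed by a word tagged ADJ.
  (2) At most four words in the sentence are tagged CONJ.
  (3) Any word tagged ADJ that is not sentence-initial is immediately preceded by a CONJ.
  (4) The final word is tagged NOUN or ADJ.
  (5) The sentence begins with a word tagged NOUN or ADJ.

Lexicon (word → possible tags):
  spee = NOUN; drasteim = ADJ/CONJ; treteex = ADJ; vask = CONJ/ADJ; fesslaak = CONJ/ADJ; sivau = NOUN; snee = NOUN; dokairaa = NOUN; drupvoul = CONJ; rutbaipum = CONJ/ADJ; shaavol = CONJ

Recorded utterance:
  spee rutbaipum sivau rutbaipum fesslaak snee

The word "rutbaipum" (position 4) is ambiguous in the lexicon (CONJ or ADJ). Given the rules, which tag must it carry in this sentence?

CONJ

Candidates per position — 1:spee {NOUN}; 2:rutbaipum {CONJ,ADJ}; 3:sivau {NOUN}; 4:rutbaipum {CONJ,ADJ}; 5:fesslaak {CONJ,ADJ}; 6:snee {NOUN}.
At position 2, choosing ADJ makes rule 3 impossible to satisfy; hence CONJ.
At position 4, choosing ADJ makes rule 3 impossible to satisfy; hence CONJ.
At position 5, choosing ADJ makes rule 1 impossible to satisfy; hence CONJ.
The unique satisfying tagging is: NOUN CONJ NOUN CONJ CONJ NOUN.
Verifying each rule — rule 1 ok; rule 2 ok; rule 3 ok; rule 4 ok; rule 5 ok.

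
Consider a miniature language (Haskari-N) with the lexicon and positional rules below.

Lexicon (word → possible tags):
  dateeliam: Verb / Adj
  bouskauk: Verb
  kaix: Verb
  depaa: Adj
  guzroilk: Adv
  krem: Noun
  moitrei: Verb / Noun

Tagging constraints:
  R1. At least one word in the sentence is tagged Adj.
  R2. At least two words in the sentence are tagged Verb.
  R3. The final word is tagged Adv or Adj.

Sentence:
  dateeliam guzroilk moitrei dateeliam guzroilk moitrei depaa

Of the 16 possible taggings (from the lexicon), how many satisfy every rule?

Candidates per position — 1:dateeliam {Verb,Adj}; 2:guzroilk {Adv}; 3:moitrei {Verb,Noun}; 4:dateeliam {Verb,Adj}; 5:guzroilk {Adv}; 6:moitrei {Verb,Noun}; 7:depaa {Adj}.
There are 16 candidate sequences in total.
Checking each against the rules leaves 11 sequences.
Count = 11.

11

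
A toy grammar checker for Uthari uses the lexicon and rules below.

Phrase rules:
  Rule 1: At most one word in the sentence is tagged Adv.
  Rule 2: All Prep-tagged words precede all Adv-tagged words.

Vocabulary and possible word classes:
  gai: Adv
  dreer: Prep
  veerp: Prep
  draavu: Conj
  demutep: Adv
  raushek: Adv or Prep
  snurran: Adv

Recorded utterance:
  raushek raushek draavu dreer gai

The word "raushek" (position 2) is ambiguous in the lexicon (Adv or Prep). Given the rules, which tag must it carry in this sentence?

Prep

Candidates per position — 1:raushek {Adv,Prep}; 2:raushek {Adv,Prep}; 3:draavu {Conj}; 4:dreer {Prep}; 5:gai {Adv}.
If word 1 were Adv, no tagging could satisfy rule 1; so word 1 is Prep.
If word 2 were Adv, no tagging could satisfy rule 1; so word 2 is Prep.
The unique satisfying tagging is: Prep Prep Conj Prep Adv.
Checking: rule 1 satisfied; rule 2 satisfied.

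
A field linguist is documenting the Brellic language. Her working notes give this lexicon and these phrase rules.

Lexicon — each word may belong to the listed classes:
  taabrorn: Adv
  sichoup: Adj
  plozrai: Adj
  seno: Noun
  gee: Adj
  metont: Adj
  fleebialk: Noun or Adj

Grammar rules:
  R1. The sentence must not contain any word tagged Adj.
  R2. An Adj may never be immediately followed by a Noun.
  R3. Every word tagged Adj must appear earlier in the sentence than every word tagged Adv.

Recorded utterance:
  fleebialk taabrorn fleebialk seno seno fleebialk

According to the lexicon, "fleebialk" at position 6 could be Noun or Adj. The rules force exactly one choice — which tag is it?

Noun

Candidates per position — 1:fleebialk {Noun,Adj}; 2:taabrorn {Adv}; 3:fleebialk {Noun,Adj}; 4:seno {Noun}; 5:seno {Noun}; 6:fleebialk {Noun,Adj}.
Position 1: Adj is ruled out by rule 1; that leaves Noun.
Position 3: Adj is ruled out by rule 1; that leaves Noun.
Position 6: Adj is ruled out by rule 1; that leaves Noun.
So the tagging must be: Noun Adv Noun Noun Noun Noun.
Check: rule 1 ok; rule 2 ok; rule 3 ok.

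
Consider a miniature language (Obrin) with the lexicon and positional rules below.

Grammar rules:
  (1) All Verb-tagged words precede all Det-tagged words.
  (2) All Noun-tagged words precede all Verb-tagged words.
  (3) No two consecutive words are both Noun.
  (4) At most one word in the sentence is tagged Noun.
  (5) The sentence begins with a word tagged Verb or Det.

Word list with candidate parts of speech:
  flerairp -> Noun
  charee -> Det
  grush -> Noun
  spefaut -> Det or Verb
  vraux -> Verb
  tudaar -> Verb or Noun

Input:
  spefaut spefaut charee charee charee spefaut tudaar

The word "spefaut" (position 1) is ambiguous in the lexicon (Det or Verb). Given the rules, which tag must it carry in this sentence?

Det

Candidates per position — 1:spefaut {Det,Verb}; 2:spefaut {Det,Verb}; 3:charee {Det}; 4:charee {Det}; 5:charee {Det}; 6:spefaut {Det,Verb}; 7:tudaar {Verb,Noun}.
Word 6 cannot be Verb — rule 1 would then fail for every completion. It is Det.
Word 7 cannot be Verb — rule 1 would then fail for every completion. It is Noun.
Word 1 cannot be Verb — rule 2 would then fail for every completion. It is Det.
Word 2 cannot be Verb — rule 1 would then fail for every completion. It is Det.
So the tagging must be: Det Det Det Det Det Det Noun.
Rule-by-rule: rule 1 ✓; rule 2 ✓; rule 3 ✓; rule 4 ✓; rule 5 ✓.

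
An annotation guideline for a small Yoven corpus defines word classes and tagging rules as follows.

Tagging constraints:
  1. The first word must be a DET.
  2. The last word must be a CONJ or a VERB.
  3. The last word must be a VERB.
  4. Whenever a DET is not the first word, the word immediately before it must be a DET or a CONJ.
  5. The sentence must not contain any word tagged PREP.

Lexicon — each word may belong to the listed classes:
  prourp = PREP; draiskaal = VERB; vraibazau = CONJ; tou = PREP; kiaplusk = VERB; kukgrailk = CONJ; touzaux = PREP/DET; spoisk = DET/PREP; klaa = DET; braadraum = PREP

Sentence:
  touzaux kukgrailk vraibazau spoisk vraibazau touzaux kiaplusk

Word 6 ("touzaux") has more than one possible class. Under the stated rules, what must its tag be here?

Candidates per position — 1:touzaux {PREP,DET}; 2:kukgrailk {CONJ}; 3:vraibazau {CONJ}; 4:spoisk {DET,PREP}; 5:vraibazau {CONJ}; 6:touzaux {PREP,DET}; 7:kiaplusk {VERB}.
Word 1 cannot be PREP — rule 1 would then fail for every completion. It is DET.
Word 4 cannot be PREP — rule 5 would then fail for every completion. It is DET.
Word 6 cannot be PREP — rule 5 would then fail for every completion. It is DET.
The unique satisfying tagging is: DET CONJ CONJ DET CONJ DET VERB.
Rule-by-rule: rule 1 ✓; rule 2 ✓; rule 3 ✓; rule 4 ✓; rule 5 ✓.

DET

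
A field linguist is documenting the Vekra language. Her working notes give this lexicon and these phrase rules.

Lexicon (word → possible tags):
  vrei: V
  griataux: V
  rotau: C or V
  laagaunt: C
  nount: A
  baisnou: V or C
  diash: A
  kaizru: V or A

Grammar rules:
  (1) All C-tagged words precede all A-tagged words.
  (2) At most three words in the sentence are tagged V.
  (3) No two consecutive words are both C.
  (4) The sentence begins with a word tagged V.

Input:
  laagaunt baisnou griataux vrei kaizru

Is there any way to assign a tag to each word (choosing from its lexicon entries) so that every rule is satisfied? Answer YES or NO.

Candidates per position — 1:laagaunt {C}; 2:baisnou {V,C}; 3:griataux {V}; 4:vrei {V}; 5:kaizru {V,A}.
Rule 4 cannot be satisfied by any choice of tags from the lexicon.
So there is no consistent tagging.

NO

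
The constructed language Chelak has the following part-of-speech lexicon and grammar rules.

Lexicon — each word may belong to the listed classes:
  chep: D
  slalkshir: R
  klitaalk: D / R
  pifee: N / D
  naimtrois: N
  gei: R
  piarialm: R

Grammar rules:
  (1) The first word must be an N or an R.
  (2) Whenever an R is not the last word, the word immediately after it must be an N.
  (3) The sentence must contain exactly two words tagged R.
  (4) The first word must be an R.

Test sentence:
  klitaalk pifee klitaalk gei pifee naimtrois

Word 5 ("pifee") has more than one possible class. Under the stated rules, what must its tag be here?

Candidates per position — 1:klitaalk {D,R}; 2:pifee {N,D}; 3:klitaalk {D,R}; 4:gei {R}; 5:pifee {N,D}; 6:naimtrois {N}.
Position 1: tagging it D would leave rule 1 unsatisfiable, so it must be R.
Position 2: tagging it D would leave rule 2 unsatisfiable, so it must be N.
Position 3: tagging it R would leave rule 2 unsatisfiable, so it must be D.
Position 5: tagging it D would leave rule 2 unsatisfiable, so it must be N.
The unique satisfying tagging is: R N D R N N.
Check: rule 1 ok; rule 2 ok; rule 3 ok; rule 4 ok.

N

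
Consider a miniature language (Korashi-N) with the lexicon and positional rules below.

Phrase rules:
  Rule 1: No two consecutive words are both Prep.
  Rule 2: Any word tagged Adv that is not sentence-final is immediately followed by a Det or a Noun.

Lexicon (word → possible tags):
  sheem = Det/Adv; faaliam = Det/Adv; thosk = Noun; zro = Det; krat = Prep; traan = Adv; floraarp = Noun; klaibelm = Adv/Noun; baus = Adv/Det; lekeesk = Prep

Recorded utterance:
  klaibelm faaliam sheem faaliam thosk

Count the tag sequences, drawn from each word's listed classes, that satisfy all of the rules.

Candidates per position — 1:klaibelm {Adv,Noun}; 2:faaliam {Det,Adv}; 3:sheem {Det,Adv}; 4:faaliam {Det,Adv}; 5:thosk {Noun}.
There are 16 candidate sequences in total.
Checking each against the rules leaves 8 sequences.
Count = 8.

8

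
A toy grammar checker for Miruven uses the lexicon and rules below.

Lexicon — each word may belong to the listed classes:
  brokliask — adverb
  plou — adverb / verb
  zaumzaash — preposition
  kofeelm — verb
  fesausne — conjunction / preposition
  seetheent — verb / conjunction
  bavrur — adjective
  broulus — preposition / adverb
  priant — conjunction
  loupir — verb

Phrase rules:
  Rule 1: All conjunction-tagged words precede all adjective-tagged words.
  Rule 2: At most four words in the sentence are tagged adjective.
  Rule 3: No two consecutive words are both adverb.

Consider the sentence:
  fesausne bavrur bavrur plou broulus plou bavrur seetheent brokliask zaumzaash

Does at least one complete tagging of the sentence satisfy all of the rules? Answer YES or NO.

Candidates per position — 1:fesausne {conjunction,preposition}; 2:bavrur {adjective}; 3:bavrur {adjective}; 4:plou {adverb,verb}; 5:broulus {preposition,adverb}; 6:plou {adverb,verb}; 7:bavrur {adjective}; 8:seetheent {verb,conjunction}; 9:brokliask {adverb}; 10:zaumzaash {preposition}.
One satisfying assignment: preposition adjective adjective verb adverb verb adjective verb adverb preposition.
Verifying each rule — rule 1 satisfied; rule 2 satisfied; rule 3 satisfied.

YES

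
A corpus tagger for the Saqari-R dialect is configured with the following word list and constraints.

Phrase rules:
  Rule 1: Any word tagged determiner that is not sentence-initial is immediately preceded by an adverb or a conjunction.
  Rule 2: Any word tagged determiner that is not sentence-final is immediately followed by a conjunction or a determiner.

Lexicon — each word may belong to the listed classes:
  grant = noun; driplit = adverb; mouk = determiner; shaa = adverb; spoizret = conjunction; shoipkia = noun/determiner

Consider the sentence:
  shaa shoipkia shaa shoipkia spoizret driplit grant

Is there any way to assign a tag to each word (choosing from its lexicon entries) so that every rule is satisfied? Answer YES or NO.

Candidates per position — 1:shaa {adverb}; 2:shoipkia {noun,determiner}; 3:shaa {adverb}; 4:shoipkia {noun,determiner}; 5:spoizret {conjunction}; 6:driplit {adverb}; 7:grant {noun}.
One satisfying assignment: adverb noun adverb determiner conjunction adverb noun.
Verifying each rule — rule 1 ✓; rule 2 ✓.

YES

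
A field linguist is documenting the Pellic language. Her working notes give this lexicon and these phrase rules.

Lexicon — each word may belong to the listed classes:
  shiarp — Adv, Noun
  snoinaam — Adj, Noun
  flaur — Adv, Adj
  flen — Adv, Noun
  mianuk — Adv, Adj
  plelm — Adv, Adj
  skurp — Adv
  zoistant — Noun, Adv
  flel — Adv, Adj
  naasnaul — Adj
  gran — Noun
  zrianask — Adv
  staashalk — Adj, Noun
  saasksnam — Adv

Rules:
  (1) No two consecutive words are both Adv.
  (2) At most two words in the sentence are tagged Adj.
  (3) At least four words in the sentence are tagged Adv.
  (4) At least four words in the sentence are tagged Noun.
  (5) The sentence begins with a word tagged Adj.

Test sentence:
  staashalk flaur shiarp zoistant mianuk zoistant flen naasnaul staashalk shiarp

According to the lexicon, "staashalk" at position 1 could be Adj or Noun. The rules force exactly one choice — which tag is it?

Adj

Candidates per position — 1:staashalk {Adj,Noun}; 2:flaur {Adv,Adj}; 3:shiarp {Adv,Noun}; 4:zoistant {Noun,Adv}; 5:mianuk {Adv,Adj}; 6:zoistant {Noun,Adv}; 7:flen {Adv,Noun}; 8:naasnaul {Adj}; 9:staashalk {Adj,Noun}; 10:shiarp {Adv,Noun}.
Position 1: tagging it Noun would leave rule 5 unsatisfiable, so it must be Adj.
Position 2: tagging it Adj would leave rule 2 unsatisfiable, so it must be Adv.
Position 3: tagging it Adv would leave rule 1 unsatisfiable, so it must be Noun.
Position 5: tagging it Adj would leave rule 2 unsatisfiable, so it must be Adv.
Position 6: tagging it Adv would leave rule 1 unsatisfiable, so it must be Noun.
Position 9: tagging it Adj would leave rule 2 unsatisfiable, so it must be Noun.
Position 4: tagging it Adv would leave rule 1 unsatisfiable, so it must be Noun.
Position 7: tagging it Noun would leave rule 3 unsatisfiable, so it must be Adv.
Position 10: tagging it Noun would leave rule 3 unsatisfiable, so it must be Adv.
That leaves exactly one tagging: Adj Adv Noun Noun Adv Noun Adv Adj Noun Adv.
Verifying each rule — rule 1 holds; rule 2 holds; rule 3 holds; rule 4 holds; rule 5 holds.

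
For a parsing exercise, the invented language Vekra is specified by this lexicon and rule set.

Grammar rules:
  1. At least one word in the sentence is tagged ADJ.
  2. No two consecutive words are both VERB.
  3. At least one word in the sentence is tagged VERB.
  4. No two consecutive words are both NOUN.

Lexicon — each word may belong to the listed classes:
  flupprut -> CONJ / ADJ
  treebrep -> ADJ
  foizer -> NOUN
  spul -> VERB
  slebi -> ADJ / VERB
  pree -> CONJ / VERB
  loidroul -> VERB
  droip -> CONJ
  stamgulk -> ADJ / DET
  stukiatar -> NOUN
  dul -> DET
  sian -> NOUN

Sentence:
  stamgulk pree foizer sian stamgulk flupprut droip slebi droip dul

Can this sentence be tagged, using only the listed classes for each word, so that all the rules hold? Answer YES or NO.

NO

Candidates per position — 1:stamgulk {ADJ,DET}; 2:pree {CONJ,VERB}; 3:foizer {NOUN}; 4:sian {NOUN}; 5:stamgulk {ADJ,DET}; 6:flupprut {CONJ,ADJ}; 7:droip {CONJ}; 8:slebi {ADJ,VERB}; 9:droip {CONJ}; 10:dul {DET}.
Rule 4 cannot be satisfied by any choice of tags from the lexicon.
So there is no consistent tagging.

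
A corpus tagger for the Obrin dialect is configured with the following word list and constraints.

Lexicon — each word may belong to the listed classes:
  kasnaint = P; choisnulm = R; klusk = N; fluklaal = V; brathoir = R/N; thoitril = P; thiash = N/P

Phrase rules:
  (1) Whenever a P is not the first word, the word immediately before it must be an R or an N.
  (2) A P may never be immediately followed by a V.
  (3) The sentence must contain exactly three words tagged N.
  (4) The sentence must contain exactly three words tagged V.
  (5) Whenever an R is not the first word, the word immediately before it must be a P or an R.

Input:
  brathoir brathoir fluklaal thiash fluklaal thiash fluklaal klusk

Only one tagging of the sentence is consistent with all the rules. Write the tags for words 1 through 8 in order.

R R V N V N V N

Candidates per position — 1:brathoir {R,N}; 2:brathoir {R,N}; 3:fluklaal {V}; 4:thiash {N,P}; 5:fluklaal {V}; 6:thiash {N,P}; 7:fluklaal {V}; 8:klusk {N}.
At position 4, choosing P makes rule 1 impossible to satisfy; hence N.
At position 6, choosing P makes rule 1 impossible to satisfy; hence N.
At position 1, choosing N makes rule 3 impossible to satisfy; hence R.
At position 2, choosing N makes rule 3 impossible to satisfy; hence R.
The only consistent sequence is: R R V N V N V N.
Rule-by-rule: rule 1 satisfied; rule 2 satisfied; rule 3 satisfied; rule 4 satisfied; rule 5 satisfied.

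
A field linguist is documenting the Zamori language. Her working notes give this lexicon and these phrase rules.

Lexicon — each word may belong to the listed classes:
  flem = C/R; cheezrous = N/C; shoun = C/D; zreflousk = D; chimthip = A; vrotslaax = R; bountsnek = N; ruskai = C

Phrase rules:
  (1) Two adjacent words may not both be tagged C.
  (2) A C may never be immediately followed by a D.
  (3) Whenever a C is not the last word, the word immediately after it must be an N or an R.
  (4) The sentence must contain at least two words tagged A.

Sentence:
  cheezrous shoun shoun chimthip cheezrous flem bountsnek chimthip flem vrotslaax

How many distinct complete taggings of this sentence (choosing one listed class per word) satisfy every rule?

Candidates per position — 1:cheezrous {N,C}; 2:shoun {C,D}; 3:shoun {C,D}; 4:chimthip {A}; 5:cheezrous {N,C}; 6:flem {C,R}; 7:bountsnek {N}; 8:chimthip {A}; 9:flem {C,R}; 10:vrotslaax {R}.
There are 64 candidate sequences in total.
Checking each against the rules leaves 6 sequences.
Count = 6.

6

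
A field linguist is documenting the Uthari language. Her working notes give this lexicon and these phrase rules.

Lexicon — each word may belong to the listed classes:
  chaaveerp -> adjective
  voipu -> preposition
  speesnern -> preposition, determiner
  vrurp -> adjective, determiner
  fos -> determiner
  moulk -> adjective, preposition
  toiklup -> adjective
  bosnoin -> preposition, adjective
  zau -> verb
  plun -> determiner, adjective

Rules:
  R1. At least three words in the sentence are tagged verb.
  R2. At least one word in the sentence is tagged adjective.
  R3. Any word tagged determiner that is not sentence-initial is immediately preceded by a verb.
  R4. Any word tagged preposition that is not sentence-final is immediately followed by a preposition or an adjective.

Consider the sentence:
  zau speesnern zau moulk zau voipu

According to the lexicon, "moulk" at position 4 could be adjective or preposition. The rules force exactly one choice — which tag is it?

Candidates per position — 1:zau {verb}; 2:speesnern {preposition,determiner}; 3:zau {verb}; 4:moulk {adjective,preposition}; 5:zau {verb}; 6:voipu {preposition}.
Position 2: tagging it preposition would leave rule 4 unsatisfiable, so it must be determiner.
Position 4: tagging it preposition would leave rule 2 unsatisfiable, so it must be adjective.
So the tagging must be: verb determiner verb adjective verb preposition.
Verifying each rule — rule 1 satisfied; rule 2 satisfied; rule 3 satisfied; rule 4 satisfied.

adjective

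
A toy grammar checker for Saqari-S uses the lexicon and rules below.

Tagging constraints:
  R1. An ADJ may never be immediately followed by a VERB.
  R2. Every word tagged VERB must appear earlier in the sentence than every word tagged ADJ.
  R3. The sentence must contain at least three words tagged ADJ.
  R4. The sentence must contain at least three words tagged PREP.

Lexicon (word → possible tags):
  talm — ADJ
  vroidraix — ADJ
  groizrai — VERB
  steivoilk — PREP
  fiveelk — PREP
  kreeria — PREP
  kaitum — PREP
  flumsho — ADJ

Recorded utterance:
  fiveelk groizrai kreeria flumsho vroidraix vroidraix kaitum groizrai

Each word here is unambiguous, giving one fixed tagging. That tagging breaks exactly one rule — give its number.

2

Fixed tagging: PREP VERB PREP ADJ ADJ ADJ PREP VERB.
Applying the rules: R1 ok, R2 fails, R3 ok, R4 ok.
Only rule 2 fails.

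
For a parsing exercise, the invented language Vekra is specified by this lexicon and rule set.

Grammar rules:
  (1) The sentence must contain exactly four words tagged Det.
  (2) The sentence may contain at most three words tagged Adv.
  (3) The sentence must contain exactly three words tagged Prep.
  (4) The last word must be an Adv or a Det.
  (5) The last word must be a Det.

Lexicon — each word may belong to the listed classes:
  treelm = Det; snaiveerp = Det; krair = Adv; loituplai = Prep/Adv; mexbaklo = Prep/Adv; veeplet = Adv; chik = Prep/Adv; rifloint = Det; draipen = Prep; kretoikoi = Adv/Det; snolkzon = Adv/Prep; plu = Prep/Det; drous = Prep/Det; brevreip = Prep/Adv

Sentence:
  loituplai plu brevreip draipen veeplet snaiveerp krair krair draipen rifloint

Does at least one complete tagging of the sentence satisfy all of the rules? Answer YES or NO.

NO

Candidates per position — 1:loituplai {Prep,Adv}; 2:plu {Prep,Det}; 3:brevreip {Prep,Adv}; 4:draipen {Prep}; 5:veeplet {Adv}; 6:snaiveerp {Det}; 7:krair {Adv}; 8:krair {Adv}; 9:draipen {Prep}; 10:rifloint {Det}.
Rule 1 cannot be satisfied by any choice of tags from the lexicon.
So there is no consistent tagging.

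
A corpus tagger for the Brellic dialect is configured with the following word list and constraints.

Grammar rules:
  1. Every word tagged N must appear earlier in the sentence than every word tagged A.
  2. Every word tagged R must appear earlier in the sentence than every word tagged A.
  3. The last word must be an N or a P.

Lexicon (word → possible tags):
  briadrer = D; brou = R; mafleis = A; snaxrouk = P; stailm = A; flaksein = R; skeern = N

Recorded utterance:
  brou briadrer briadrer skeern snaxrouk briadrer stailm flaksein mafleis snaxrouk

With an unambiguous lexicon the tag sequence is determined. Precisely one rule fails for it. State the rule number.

2

Fixed tagging: R D D N P D A R A P.
Applying the rules: R1 ok, R2 fails, R3 ok.
Only rule 2 fails.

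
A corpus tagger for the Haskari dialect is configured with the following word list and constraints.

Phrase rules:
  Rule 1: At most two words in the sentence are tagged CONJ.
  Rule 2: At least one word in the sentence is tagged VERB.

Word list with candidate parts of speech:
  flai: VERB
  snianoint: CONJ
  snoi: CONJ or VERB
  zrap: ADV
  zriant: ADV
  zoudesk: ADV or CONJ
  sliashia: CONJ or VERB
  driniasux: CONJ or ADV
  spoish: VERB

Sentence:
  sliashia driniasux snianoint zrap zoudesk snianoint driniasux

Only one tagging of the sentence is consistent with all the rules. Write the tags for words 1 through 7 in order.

Candidates per position — 1:sliashia {CONJ,VERB}; 2:driniasux {CONJ,ADV}; 3:snianoint {CONJ}; 4:zrap {ADV}; 5:zoudesk {ADV,CONJ}; 6:snianoint {CONJ}; 7:driniasux {CONJ,ADV}.
If word 1 were CONJ, no tagging could satisfy rule 1; so word 1 is VERB.
If word 2 were CONJ, no tagging could satisfy rule 1; so word 2 is ADV.
If word 5 were CONJ, no tagging could satisfy rule 1; so word 5 is ADV.
If word 7 were CONJ, no tagging could satisfy rule 1; so word 7 is ADV.
That leaves exactly one tagging: VERB ADV CONJ ADV ADV CONJ ADV.
Verifying each rule — rule 1 ✓; rule 2 ✓.

VERB ADV CONJ ADV ADV CONJ ADV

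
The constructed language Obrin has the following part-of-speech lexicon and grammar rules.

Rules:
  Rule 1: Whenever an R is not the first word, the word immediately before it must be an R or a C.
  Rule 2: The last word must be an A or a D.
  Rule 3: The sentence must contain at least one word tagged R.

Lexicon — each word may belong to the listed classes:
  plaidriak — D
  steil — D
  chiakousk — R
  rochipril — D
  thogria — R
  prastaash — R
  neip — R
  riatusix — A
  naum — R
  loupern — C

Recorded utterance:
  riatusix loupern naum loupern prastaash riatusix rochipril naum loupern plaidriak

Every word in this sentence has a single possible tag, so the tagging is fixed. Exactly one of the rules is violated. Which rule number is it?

1

Fixed tagging: A C R C R A D R C D.
Rule check: R1 fails, R2 ok, R3 ok.
Only rule 1 fails.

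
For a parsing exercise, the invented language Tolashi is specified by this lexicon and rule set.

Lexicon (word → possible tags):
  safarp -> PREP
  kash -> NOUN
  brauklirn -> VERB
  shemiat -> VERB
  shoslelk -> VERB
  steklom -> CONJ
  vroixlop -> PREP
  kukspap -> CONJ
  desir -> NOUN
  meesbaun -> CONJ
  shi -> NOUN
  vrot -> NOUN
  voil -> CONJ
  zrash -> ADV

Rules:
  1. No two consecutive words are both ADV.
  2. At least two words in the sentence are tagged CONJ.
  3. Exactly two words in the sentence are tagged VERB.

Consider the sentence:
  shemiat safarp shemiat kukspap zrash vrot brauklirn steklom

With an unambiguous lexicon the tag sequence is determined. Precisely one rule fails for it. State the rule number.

Fixed tagging: VERB PREP VERB CONJ ADV NOUN VERB CONJ.
Rule check: R1 holds, R2 holds, R3 violated.
Only rule 3 fails.

3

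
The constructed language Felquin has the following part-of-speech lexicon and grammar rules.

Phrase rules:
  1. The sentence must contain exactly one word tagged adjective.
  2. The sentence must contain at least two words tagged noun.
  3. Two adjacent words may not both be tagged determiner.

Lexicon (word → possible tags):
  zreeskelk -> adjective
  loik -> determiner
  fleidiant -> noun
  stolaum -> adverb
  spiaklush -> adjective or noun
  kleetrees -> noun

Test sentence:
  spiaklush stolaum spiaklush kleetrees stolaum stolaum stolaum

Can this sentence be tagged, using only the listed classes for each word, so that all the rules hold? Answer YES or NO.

Candidates per position — 1:spiaklush {adjective,noun}; 2:stolaum {adverb}; 3:spiaklush {adjective,noun}; 4:kleetrees {noun}; 5:stolaum {adverb}; 6:stolaum {adverb}; 7:stolaum {adverb}.
One satisfying assignment: noun adverb adjective noun adverb adverb adverb.
Rule-by-rule: rule 1 satisfied; rule 2 satisfied; rule 3 satisfied.

YES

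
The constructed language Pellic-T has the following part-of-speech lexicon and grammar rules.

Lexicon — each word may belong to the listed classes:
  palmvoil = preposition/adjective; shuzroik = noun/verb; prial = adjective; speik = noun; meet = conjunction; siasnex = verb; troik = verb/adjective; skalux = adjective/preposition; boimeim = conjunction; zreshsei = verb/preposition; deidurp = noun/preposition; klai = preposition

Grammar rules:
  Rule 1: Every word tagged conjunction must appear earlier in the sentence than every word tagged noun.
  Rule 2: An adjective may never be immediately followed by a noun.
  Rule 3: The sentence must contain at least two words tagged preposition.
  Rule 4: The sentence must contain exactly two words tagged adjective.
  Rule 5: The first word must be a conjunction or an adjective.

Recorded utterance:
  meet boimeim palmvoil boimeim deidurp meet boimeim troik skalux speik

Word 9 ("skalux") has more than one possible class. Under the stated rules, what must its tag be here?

preposition

Candidates per position — 1:meet {conjunction}; 2:boimeim {conjunction}; 3:palmvoil {preposition,adjective}; 4:boimeim {conjunction}; 5:deidurp {noun,preposition}; 6:meet {conjunction}; 7:boimeim {conjunction}; 8:troik {verb,adjective}; 9:skalux {adjective,preposition}; 10:speik {noun}.
Position 5: tagging it noun would leave rule 1 unsatisfiable, so it must be preposition.
Position 9: tagging it adjective would leave rule 2 unsatisfiable, so it must be preposition.
Position 3: tagging it preposition would leave rule 4 unsatisfiable, so it must be adjective.
Position 8: tagging it verb would leave rule 4 unsatisfiable, so it must be adjective.
The unique satisfying tagging is: conjunction conjunction adjective conjunction preposition conjunction conjunction adjective preposition noun.
Rule-by-rule: rule 1 ✓; rule 2 ✓; rule 3 ✓; rule 4 ✓; rule 5 ✓.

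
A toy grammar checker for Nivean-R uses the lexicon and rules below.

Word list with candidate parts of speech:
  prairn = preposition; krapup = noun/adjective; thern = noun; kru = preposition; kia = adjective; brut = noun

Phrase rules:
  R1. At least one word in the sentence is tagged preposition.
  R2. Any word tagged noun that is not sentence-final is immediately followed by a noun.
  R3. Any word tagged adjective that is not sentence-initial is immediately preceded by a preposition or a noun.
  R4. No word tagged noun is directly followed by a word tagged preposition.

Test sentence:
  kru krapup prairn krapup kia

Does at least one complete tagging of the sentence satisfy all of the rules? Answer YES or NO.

Candidates per position — 1:kru {preposition}; 2:krapup {noun,adjective}; 3:prairn {preposition}; 4:krapup {noun,adjective}; 5:kia {adjective}.
Every candidate sequence violates at least one rule; no consistent tagging exists.

NO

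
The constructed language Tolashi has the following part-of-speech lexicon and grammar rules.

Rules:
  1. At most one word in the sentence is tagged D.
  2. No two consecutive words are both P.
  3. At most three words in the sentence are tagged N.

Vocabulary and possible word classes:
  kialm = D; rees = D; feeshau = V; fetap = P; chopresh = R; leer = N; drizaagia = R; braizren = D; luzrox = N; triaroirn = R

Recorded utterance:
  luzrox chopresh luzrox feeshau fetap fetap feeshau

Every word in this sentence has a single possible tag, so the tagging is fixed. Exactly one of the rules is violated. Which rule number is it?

2

Fixed tagging: N R N V P P V.
Rule check: R1 pass, R2 fail, R3 pass.
Only rule 2 fails.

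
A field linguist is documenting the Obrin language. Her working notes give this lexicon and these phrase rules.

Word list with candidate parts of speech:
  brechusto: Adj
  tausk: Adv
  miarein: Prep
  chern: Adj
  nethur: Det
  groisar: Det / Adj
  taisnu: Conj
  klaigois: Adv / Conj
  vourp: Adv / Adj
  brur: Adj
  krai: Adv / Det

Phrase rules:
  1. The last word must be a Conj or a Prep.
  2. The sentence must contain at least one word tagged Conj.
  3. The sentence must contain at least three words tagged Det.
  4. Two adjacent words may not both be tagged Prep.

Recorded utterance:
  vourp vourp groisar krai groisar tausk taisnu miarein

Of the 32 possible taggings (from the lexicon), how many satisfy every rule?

4

Candidates per position — 1:vourp {Adv,Adj}; 2:vourp {Adv,Adj}; 3:groisar {Det,Adj}; 4:krai {Adv,Det}; 5:groisar {Det,Adj}; 6:tausk {Adv}; 7:taisnu {Conj}; 8:miarein {Prep}.
There are 32 candidate sequences in total.
The sequences that satisfy every rule: Adv Adv Det Det Det Adv Conj Prep; Adv Adj Det Det Det Adv Conj Prep; Adj Adv Det Det Det Adv Conj Prep; Adj Adj Det Det Det Adv Conj Prep.
Count = 4.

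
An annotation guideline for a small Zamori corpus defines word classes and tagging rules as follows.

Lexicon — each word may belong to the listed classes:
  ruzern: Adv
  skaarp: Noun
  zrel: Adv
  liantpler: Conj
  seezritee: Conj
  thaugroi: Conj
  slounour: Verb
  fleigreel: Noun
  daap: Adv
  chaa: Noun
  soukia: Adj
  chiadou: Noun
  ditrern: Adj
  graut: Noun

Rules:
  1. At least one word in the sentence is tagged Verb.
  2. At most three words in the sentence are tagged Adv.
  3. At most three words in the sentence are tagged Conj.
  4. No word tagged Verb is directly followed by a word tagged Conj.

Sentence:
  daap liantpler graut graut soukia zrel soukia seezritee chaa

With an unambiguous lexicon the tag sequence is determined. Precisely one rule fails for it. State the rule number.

1

Fixed tagging: Adv Conj Noun Noun Adj Adv Adj Conj Noun.
Applying the rules: R1 fail, R2 pass, R3 pass, R4 pass.
Only rule 1 fails.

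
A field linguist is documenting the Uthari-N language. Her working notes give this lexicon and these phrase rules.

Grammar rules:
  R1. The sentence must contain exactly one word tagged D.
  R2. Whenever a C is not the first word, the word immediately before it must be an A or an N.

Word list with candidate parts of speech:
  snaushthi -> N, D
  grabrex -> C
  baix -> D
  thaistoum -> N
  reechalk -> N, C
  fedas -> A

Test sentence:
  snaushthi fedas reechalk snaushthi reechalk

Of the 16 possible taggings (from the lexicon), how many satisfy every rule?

6

Candidates per position — 1:snaushthi {N,D}; 2:fedas {A}; 3:reechalk {N,C}; 4:snaushthi {N,D}; 5:reechalk {N,C}.
There are 16 candidate sequences in total.
Checking each against the rules leaves 6 sequences.
Count = 6.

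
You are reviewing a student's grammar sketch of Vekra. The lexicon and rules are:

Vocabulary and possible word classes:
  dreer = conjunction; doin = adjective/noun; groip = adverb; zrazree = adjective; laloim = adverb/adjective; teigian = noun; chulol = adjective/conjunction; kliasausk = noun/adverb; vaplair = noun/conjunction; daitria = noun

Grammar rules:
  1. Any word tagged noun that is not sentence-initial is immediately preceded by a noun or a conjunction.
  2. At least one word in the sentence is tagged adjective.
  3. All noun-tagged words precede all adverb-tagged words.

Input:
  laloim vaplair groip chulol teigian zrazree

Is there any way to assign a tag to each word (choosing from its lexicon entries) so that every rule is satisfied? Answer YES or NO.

Candidates per position — 1:laloim {adverb,adjective}; 2:vaplair {noun,conjunction}; 3:groip {adverb}; 4:chulol {adjective,conjunction}; 5:teigian {noun}; 6:zrazree {adjective}.
Rule 3 cannot be satisfied by any choice of tags from the lexicon.
So there is no consistent tagging.

NO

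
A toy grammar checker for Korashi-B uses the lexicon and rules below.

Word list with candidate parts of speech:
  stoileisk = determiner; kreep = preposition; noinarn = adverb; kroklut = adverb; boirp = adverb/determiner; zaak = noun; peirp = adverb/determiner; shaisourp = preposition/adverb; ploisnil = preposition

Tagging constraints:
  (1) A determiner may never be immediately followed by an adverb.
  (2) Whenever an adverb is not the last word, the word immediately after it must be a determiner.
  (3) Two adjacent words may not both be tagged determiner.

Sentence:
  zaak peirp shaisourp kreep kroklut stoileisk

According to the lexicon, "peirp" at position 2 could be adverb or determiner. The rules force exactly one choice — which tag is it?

Candidates per position — 1:zaak {noun}; 2:peirp {adverb,determiner}; 3:shaisourp {preposition,adverb}; 4:kreep {preposition}; 5:kroklut {adverb}; 6:stoileisk {determiner}.
Word 2 cannot be adverb — rule 2 would then fail for every completion. It is determiner.
Word 3 cannot be adverb — rule 1 would then fail for every completion. It is preposition.
The unique satisfying tagging is: noun determiner preposition preposition adverb determiner.
Rule-by-rule: rule 1 satisfied; rule 2 satisfied; rule 3 satisfied.

determiner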